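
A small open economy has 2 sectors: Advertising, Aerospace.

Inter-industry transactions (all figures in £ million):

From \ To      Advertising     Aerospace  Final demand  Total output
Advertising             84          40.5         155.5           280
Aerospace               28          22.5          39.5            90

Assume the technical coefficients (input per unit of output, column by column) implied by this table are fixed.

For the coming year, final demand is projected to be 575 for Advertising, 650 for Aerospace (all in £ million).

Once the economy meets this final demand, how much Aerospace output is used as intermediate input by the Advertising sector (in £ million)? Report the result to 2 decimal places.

Technical coefficients a_ij = z_ij / X_j:
  a_11 = 84/280 = 0.30, a_21 = 28/280 = 0.10
  a_12 = 40.5/90 = 0.45, a_22 = 22.5/90 = 0.25
I − A =
  [   0.70    -0.45]
  [  -0.10     0.75]
det(I−A) = (0.70)(0.75) − (-0.45)(-0.10) = 0.4800
adj(I−A) = [[0.75, 0.45], [0.10, 0.70]]
(I − A)⁻¹ = adj(I−A) / det(I−A) ≈
  [   1.5625     0.9375]
  [   0.2083     1.4583]
First solve x = (I − A)⁻¹ d = adj(I−A)·d / det(I−A); in particular x_1 = (0.75·575 + 0.45·650) / 0.4800 = 723.75 / 0.4800 = 1507.8125.
Intermediate flow from 2 to 1: z_21 = a_21 · x_1 = 0.10 × 723.75 / 0.4800 = 72.375 / 0.4800 ≈ 150.78.

z_21 = 150.78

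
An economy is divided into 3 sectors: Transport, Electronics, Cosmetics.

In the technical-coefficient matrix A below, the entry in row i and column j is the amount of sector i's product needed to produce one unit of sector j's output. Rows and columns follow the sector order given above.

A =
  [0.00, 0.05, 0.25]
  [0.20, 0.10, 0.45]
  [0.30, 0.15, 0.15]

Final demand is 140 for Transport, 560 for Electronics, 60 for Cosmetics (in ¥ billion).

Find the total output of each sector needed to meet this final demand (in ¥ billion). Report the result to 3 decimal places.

I − A =
  [   1.00    -0.05    -0.25]
  [  -0.20     0.90    -0.45]
  [  -0.30    -0.15     0.85]
Cofactors of I−A, C_ij = (−1)^(i+j)·(minor ij) (rows/columns in the sector order above):
  C_11 = (0.90)(0.85) − (-0.45)(-0.15) = 0.6975
  C_12 = −[(-0.20)(0.85) − (-0.45)(-0.30)] = 0.3050
  C_13 = (-0.20)(-0.15) − (0.90)(-0.30) = 0.3000
  C_21 = −[(-0.05)(0.85) − (-0.25)(-0.15)] = 0.0800
  C_22 = (1.00)(0.85) − (-0.25)(-0.30) = 0.7750
  C_23 = −[(1.00)(-0.15) − (-0.05)(-0.30)] = 0.1650
  C_31 = (-0.05)(-0.45) − (-0.25)(0.90) = 0.2475
  C_32 = −[(1.00)(-0.45) − (-0.25)(-0.20)] = 0.5000
  C_33 = (1.00)(0.90) − (-0.05)(-0.20) = 0.8900
det(I−A) = Σ_j (I−A)_1j·C_1j = (1.00)(0.6975) + (-0.05)(0.3050) + (-0.25)(0.3000) = 0.60725
adj(I−A) = Cᵀ =
  [ 0.6975   0.0800   0.2475]
  [ 0.3050   0.7750   0.5000]
  [ 0.3000   0.1650   0.8900]
(I − A)⁻¹ = adj(I−A) / det(I−A) ≈
  [   1.1486     0.1317     0.4076]
  [   0.5023     1.2762     0.8234]
  [   0.4940     0.2717     1.4656]
x = (I − A)⁻¹ d = adj(I−A)·d / det(I−A), with det(I−A) = 0.60725:
  x_T = (0.6975·140 + 0.0800·560 + 0.2475·60) / 0.60725 = 157.30 / 0.60725 ≈ 259.037
  x_E = (0.3050·140 + 0.7750·560 + 0.5000·60) / 0.60725 = 506.70 / 0.60725 ≈ 834.417
  x_C = (0.3000·140 + 0.1650·560 + 0.8900·60) / 0.60725 = 187.80 / 0.60725 ≈ 309.263

x_T = 259.037, x_E = 834.417, x_C = 309.263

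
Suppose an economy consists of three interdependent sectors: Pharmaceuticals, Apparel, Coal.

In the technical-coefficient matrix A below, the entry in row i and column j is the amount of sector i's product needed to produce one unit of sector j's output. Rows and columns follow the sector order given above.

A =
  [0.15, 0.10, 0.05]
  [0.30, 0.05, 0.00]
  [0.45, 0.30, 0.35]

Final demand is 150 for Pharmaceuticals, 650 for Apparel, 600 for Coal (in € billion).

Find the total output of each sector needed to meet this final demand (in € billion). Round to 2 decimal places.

I − A =
  [   0.85    -0.10    -0.05]
  [  -0.30     0.95     0.00]
  [  -0.45    -0.30     0.65]
Cofactors of I−A, C_ij = (−1)^(i+j)·(minor ij) (rows/columns in the sector order above):
  C_11 = (0.95)(0.65) − (0.00)(-0.30) = 0.6175
  C_12 = −[(-0.30)(0.65) − (0.00)(-0.45)] = 0.1950
  C_13 = (-0.30)(-0.30) − (0.95)(-0.45) = 0.5175
  C_21 = −[(-0.10)(0.65) − (-0.05)(-0.30)] = 0.0800
  C_22 = (0.85)(0.65) − (-0.05)(-0.45) = 0.5300
  C_23 = −[(0.85)(-0.30) − (-0.10)(-0.45)] = 0.3000
  C_31 = (-0.10)(0.00) − (-0.05)(0.95) = 0.0475
  C_32 = −[(0.85)(0.00) − (-0.05)(-0.30)] = 0.0150
  C_33 = (0.85)(0.95) − (-0.10)(-0.30) = 0.7775
det(I−A) = Σ_j (I−A)_1j·C_1j = (0.85)(0.6175) + (-0.10)(0.1950) + (-0.05)(0.5175) = 0.4795
adj(I−A) = Cᵀ =
  [ 0.6175   0.0800   0.0475]
  [ 0.1950   0.5300   0.0150]
  [ 0.5175   0.3000   0.7775]
(I − A)⁻¹ = adj(I−A) / det(I−A) ≈
  [   1.2878     0.1668     0.0991]
  [   0.4067     1.1053     0.0313]
  [   1.0792     0.6257     1.6215]
x = (I − A)⁻¹ d = adj(I−A)·d / det(I−A), with det(I−A) = 0.4795:
  x_1 = (0.6175·150 + 0.0800·650 + 0.0475·600) / 0.4795 = 173.125 / 0.4795 ≈ 361.05
  x_2 = (0.1950·150 + 0.5300·650 + 0.0150·600) / 0.4795 = 382.75 / 0.4795 ≈ 798.23
  x_3 = (0.5175·150 + 0.3000·650 + 0.7775·600) / 0.4795 = 739.125 / 0.4795 ≈ 1541.45

x_1 = 361.05, x_2 = 798.23, x_3 = 1541.45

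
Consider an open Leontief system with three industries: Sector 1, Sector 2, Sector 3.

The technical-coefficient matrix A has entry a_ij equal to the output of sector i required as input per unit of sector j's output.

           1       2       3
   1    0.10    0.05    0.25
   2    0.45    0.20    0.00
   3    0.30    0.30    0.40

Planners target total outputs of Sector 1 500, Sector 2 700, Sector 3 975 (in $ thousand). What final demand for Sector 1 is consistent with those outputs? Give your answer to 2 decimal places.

I − A =
  [   0.90    -0.05    -0.25]
  [  -0.45     0.80     0.00]
  [  -0.30    -0.30     0.60]
d = (I − A) x:
  d_1 = (+0.90)·500 + (-0.05)·700 + (-0.25)·975 = 171.25
  d_2 = (-0.45)·500 + (+0.80)·700 + (+0.00)·975 = 335.00
  d_3 = (-0.30)·500 + (-0.30)·700 + (+0.60)·975 = 225.00

d_1 = 171.25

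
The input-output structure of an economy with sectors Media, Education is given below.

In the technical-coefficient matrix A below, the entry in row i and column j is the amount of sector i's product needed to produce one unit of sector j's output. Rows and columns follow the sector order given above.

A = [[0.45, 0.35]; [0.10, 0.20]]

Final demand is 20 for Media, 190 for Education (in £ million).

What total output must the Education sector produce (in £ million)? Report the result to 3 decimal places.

I − A =
  [   0.55    -0.35]
  [  -0.10     0.80]
det(I−A) = (0.55)(0.80) − (-0.35)(-0.10) = 0.4050
adj(I−A) = [[0.80, 0.35], [0.10, 0.55]]
(I − A)⁻¹ = adj(I−A) / det(I−A) ≈
  [   1.9753     0.8642]
  [   0.2469     1.3580]
x = (I − A)⁻¹ d = adj(I−A)·d / det(I−A), with det(I−A) = 0.4050:
  x_1 = (0.80·20 + 0.35·190) / 0.4050 = 82.50 / 0.4050 ≈ 203.704
  x_2 = (0.10·20 + 0.55·190) / 0.4050 = 106.50 / 0.4050 ≈ 262.963

x_2 = 262.963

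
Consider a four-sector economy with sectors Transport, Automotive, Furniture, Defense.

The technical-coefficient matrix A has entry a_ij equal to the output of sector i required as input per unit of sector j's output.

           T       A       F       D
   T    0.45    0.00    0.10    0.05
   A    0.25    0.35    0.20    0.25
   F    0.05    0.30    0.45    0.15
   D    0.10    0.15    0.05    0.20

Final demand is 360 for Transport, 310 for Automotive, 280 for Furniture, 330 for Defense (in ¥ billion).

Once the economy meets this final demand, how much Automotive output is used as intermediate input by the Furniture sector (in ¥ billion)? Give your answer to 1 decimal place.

I − A =
  [   0.55     0.00    -0.10    -0.05]
  [  -0.25     0.65    -0.20    -0.25]
  [  -0.05    -0.30     0.55    -0.15]
  [  -0.10    -0.15    -0.05     0.80]
Compute the cofactors C_ij = (−1)^(i+j)·(3×3 minor ij) of I−A; the adjugate is their transpose:
adj(I−A) = Cᵀ =
  [ 0.204250   0.031125   0.051375   0.032125]
  [ 0.133500   0.229500   0.117000   0.102000]
  [ 0.107000   0.143250   0.260250   0.100250]
  [ 0.057250   0.055875   0.044625   0.152875]
det(I−A) = Σ_j (I−A)_1j·C_1j = (0.55)(0.204250) + (0.00)(0.133500) + (-0.10)(0.107000) + (-0.05)(0.057250) = 0.098775
(I − A)⁻¹ = adj(I−A) / det(I−A) ≈
  [   2.0678     0.3151     0.5201     0.3252]
  [   1.3516     2.3235     1.1845     1.0326]
  [   1.0833     1.4503     2.6348     1.0149]
  [   0.5796     0.5657     0.4518     1.5477]
First solve x = (I − A)⁻¹ d = adj(I−A)·d / det(I−A); in particular x_F = (0.107000·360 + 0.143250·310 + 0.260250·280 + 0.100250·330) / 0.098775 = 188.88 / 0.098775 ≈ 1912.225.
Intermediate flow from A to F: z_AF = a_AF · x_F = 0.20 × 188.88 / 0.098775 = 37.776 / 0.098775 ≈ 382.4.

z_AF = 382.4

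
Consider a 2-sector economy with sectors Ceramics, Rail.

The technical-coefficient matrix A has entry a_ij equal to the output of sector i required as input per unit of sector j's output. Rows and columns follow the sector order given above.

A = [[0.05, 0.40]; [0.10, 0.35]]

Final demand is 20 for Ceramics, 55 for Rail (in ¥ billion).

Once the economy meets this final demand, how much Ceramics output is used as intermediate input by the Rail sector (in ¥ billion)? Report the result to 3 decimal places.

I − A =
  [   0.95    -0.40]
  [  -0.10     0.65]
det(I−A) = (0.95)(0.65) − (-0.40)(-0.10) = 0.5775
adj(I−A) = [[0.65, 0.40], [0.10, 0.95]]
(I − A)⁻¹ = adj(I−A) / det(I−A) ≈
  [   1.1255     0.6926]
  [   0.1732     1.6450]
First solve x = (I − A)⁻¹ d = adj(I−A)·d / det(I−A); in particular x_2 = (0.10·20 + 0.95·55) / 0.5775 = 54.25 / 0.5775 ≈ 93.93939.
Intermediate flow from 1 to 2: z_12 = a_12 · x_2 = 0.40 × 54.25 / 0.5775 = 21.70 / 0.5775 ≈ 37.576.

z_12 = 37.576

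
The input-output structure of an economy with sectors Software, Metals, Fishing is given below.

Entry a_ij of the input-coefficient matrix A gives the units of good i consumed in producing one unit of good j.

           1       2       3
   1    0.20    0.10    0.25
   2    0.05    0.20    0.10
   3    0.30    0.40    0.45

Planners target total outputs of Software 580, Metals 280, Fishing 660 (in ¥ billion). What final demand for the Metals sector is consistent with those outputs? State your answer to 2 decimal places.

I − A =
  [   0.80    -0.10    -0.25]
  [  -0.05     0.80    -0.10]
  [  -0.30    -0.40     0.55]
d = (I − A) x:
  d_1 = (+0.80)·580 + (-0.10)·280 + (-0.25)·660 = 271.00
  d_2 = (-0.05)·580 + (+0.80)·280 + (-0.10)·660 = 129.00
  d_3 = (-0.30)·580 + (-0.40)·280 + (+0.55)·660 = 77.00

d_2 = 129.00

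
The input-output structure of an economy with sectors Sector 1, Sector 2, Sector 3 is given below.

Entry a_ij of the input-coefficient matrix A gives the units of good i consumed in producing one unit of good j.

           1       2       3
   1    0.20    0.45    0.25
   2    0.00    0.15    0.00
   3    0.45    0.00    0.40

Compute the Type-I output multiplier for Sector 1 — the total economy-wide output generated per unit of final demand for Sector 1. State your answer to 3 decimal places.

I − A =
  [   0.80    -0.45    -0.25]
  [   0.00     0.85     0.00]
  [  -0.45     0.00     0.60]
Cofactors of I−A, C_ij = (−1)^(i+j)·(minor ij) (rows/columns in the sector order above):
  C_11 = (0.85)(0.60) − (0.00)(0.00) = 0.5100
  C_12 = −[(0.00)(0.60) − (0.00)(-0.45)] = 0.0000
  C_13 = (0.00)(0.00) − (0.85)(-0.45) = 0.3825
  C_21 = −[(-0.45)(0.60) − (-0.25)(0.00)] = 0.2700
  C_22 = (0.80)(0.60) − (-0.25)(-0.45) = 0.3675
  C_23 = −[(0.80)(0.00) − (-0.45)(-0.45)] = 0.2025
  C_31 = (-0.45)(0.00) − (-0.25)(0.85) = 0.2125
  C_32 = −[(0.80)(0.00) − (-0.25)(0.00)] = 0.0000
  C_33 = (0.80)(0.85) − (-0.45)(0.00) = 0.6800
det(I−A) = Σ_j (I−A)_1j·C_1j = (0.80)(0.5100) + (-0.45)(0.0000) + (-0.25)(0.3825) = 0.312375
adj(I−A) = Cᵀ =
  [ 0.5100   0.2700   0.2125]
  [ 0.0000   0.3675   0.0000]
  [ 0.3825   0.2025   0.6800]
(I − A)⁻¹ = adj(I−A) / det(I−A) ≈
  [   1.6327     0.8643     0.6803]
  [   0.0000     1.1765     0.0000]
  [   1.2245     0.6483     2.1769]
The output multiplier for sector j is the column-j sum of the Leontief inverse (I − A)⁻¹ = adj(I−A) / det(I−A).
Column 1 of adj(I−A): (0.5100, 0.0000, 0.3825); det(I−A) = 0.312375.
m_1 = (0.5100 + 0.0000 + 0.3825) / 0.312375 = 0.8925 / 0.312375 ≈ 2.857.

m_1 = 2.857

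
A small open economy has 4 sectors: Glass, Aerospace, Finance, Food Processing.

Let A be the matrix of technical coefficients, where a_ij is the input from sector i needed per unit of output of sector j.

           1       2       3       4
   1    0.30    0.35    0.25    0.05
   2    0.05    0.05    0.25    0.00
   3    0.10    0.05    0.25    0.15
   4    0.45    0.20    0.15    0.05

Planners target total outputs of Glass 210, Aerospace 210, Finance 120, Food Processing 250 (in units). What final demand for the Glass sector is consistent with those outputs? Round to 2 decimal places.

I − A =
  [   0.70    -0.35    -0.25    -0.05]
  [  -0.05     0.95    -0.25     0.00]
  [  -0.10    -0.05     0.75    -0.15]
  [  -0.45    -0.20    -0.15     0.95]
d = (I − A) x:
  d_1 = (+0.70)·210 + (-0.35)·210 + (-0.25)·120 + (-0.05)·250 = 31.00
  d_2 = (-0.05)·210 + (+0.95)·210 + (-0.25)·120 + (+0.00)·250 = 159.00
  d_3 = (-0.10)·210 + (-0.05)·210 + (+0.75)·120 + (-0.15)·250 = 21.00
  d_4 = (-0.45)·210 + (-0.20)·210 + (-0.15)·120 + (+0.95)·250 = 83.00

d_1 = 31.00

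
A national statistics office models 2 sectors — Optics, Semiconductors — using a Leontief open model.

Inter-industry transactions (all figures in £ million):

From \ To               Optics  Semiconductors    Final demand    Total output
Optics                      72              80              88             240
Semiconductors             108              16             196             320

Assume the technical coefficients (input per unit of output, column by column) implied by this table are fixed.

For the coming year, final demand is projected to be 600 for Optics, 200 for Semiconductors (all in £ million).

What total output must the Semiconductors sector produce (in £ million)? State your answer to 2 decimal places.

x_2 = 742.08

Technical coefficients a_ij = z_ij / X_j:
  a_11 = 72/240 = 0.30, a_21 = 108/240 = 0.45
  a_12 = 80/320 = 0.25, a_22 = 16/320 = 0.05
I − A =
  [   0.70    -0.25]
  [  -0.45     0.95]
det(I−A) = (0.70)(0.95) − (-0.25)(-0.45) = 0.5525
adj(I−A) = [[0.95, 0.25], [0.45, 0.70]]
(I − A)⁻¹ = adj(I−A) / det(I−A) ≈
  [   1.7195     0.4525]
  [   0.8145     1.2670]
x = (I − A)⁻¹ d = adj(I−A)·d / det(I−A), with det(I−A) = 0.5525:
  x_1 = (0.95·600 + 0.25·200) / 0.5525 = 620.00 / 0.5525 ≈ 1122.17
  x_2 = (0.45·600 + 0.70·200) / 0.5525 = 410.00 / 0.5525 ≈ 742.08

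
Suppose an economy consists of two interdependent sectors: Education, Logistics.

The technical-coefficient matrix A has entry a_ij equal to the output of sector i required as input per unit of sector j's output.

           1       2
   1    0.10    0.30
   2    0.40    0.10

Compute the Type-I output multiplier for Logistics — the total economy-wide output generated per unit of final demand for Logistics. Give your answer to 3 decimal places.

I − A =
  [   0.90    -0.30]
  [  -0.40     0.90]
det(I−A) = (0.90)(0.90) − (-0.30)(-0.40) = 0.6900
adj(I−A) = [[0.90, 0.30], [0.40, 0.90]]
(I − A)⁻¹ = adj(I−A) / det(I−A) ≈
  [   1.3043     0.4348]
  [   0.5797     1.3043]
The output multiplier for sector j is the column-j sum of the Leontief inverse (I − A)⁻¹ = adj(I−A) / det(I−A).
Column 2 of adj(I−A): (0.30, 0.90); det(I−A) = 0.6900.
m_2 = (0.30 + 0.90) / 0.6900 = 1.20 / 0.6900 ≈ 1.739.

m_2 = 1.739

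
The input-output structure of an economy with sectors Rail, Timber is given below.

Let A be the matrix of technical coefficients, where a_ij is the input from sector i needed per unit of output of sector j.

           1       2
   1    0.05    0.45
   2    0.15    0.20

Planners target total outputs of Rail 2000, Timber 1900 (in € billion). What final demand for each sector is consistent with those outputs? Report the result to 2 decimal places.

d_1 = 1045.00, d_2 = 1220.00

I − A =
  [   0.95    -0.45]
  [  -0.15     0.80]
d = (I − A) x:
  d_1 = (+0.95)·2000 + (-0.45)·1900 = 1045.00
  d_2 = (-0.15)·2000 + (+0.80)·1900 = 1220.00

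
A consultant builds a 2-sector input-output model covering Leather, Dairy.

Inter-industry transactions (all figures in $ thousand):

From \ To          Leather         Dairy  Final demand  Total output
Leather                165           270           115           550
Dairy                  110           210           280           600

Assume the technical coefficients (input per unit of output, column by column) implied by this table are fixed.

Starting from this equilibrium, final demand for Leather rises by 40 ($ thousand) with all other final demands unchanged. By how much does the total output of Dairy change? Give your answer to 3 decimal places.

Technical coefficients a_ij = z_ij / X_j:
  a_LL = 165/550 = 0.30, a_DL = 110/550 = 0.20
  a_LD = 270/600 = 0.45, a_DD = 210/600 = 0.35
I − A =
  [   0.70    -0.45]
  [  -0.20     0.65]
det(I−A) = (0.70)(0.65) − (-0.45)(-0.20) = 0.3650
adj(I−A) = [[0.65, 0.45], [0.20, 0.70]]
(I − A)⁻¹ = adj(I−A) / det(I−A) ≈
  [   1.7808     1.2329]
  [   0.5479     1.9178]
Δx = (I − A)⁻¹ Δd with Δd having +40 in the Leather component and 0 elsewhere.
So Δx_D = L_DL · (+40), where L_DL = adj(I−A)_DL / det(I−A) = 0.20 / 0.3650.
Δx_D = 0.20 × (+40) / 0.3650 = 8.00 / 0.3650 ≈ 21.918.

Δx_D = 21.918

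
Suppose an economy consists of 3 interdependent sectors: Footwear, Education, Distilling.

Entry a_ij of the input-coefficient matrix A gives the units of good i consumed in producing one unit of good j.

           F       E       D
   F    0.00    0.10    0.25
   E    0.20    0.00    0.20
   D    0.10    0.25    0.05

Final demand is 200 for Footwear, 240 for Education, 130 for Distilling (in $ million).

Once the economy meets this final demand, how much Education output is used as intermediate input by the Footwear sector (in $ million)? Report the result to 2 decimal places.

z_EF = 60.11

I − A =
  [   1.00    -0.10    -0.25]
  [  -0.20     1.00    -0.20]
  [  -0.10    -0.25     0.95]
Cofactors of I−A, C_ij = (−1)^(i+j)·(minor ij) (rows/columns in the sector order above):
  C_11 = (1.00)(0.95) − (-0.20)(-0.25) = 0.9000
  C_12 = −[(-0.20)(0.95) − (-0.20)(-0.10)] = 0.2100
  C_13 = (-0.20)(-0.25) − (1.00)(-0.10) = 0.1500
  C_21 = −[(-0.10)(0.95) − (-0.25)(-0.25)] = 0.1575
  C_22 = (1.00)(0.95) − (-0.25)(-0.10) = 0.9250
  C_23 = −[(1.00)(-0.25) − (-0.10)(-0.10)] = 0.2600
  C_31 = (-0.10)(-0.20) − (-0.25)(1.00) = 0.2700
  C_32 = −[(1.00)(-0.20) − (-0.25)(-0.20)] = 0.2500
  C_33 = (1.00)(1.00) − (-0.10)(-0.20) = 0.9800
det(I−A) = Σ_j (I−A)_1j·C_1j = (1.00)(0.9000) + (-0.10)(0.2100) + (-0.25)(0.1500) = 0.8415
adj(I−A) = Cᵀ =
  [ 0.9000   0.1575   0.2700]
  [ 0.2100   0.9250   0.2500]
  [ 0.1500   0.2600   0.9800]
(I − A)⁻¹ = adj(I−A) / det(I−A) ≈
  [   1.0695     0.1872     0.3209]
  [   0.2496     1.0992     0.2971]
  [   0.1783     0.3090     1.1646]
First solve x = (I − A)⁻¹ d = adj(I−A)·d / det(I−A); in particular x_F = (0.9000·200 + 0.1575·240 + 0.2700·130) / 0.8415 = 252.90 / 0.8415 ≈ 300.5348.
Intermediate flow from E to F: z_EF = a_EF · x_F = 0.20 × 252.90 / 0.8415 = 50.58 / 0.8415 ≈ 60.11.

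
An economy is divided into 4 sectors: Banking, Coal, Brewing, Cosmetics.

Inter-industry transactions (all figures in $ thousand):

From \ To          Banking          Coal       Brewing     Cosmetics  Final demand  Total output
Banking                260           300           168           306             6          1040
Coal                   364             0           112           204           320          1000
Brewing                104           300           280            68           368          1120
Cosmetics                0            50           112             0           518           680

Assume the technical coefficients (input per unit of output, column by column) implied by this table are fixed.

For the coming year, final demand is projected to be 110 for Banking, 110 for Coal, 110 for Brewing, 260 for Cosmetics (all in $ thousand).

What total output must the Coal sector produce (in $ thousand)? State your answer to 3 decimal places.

Technical coefficients a_ij = z_ij / X_j:
  a_11 = 260/1040 = 0.25, a_21 = 364/1040 = 0.35, a_31 = 104/1040 = 0.10, a_41 = 0/1040 = 0.00
  a_12 = 300/1000 = 0.30, a_22 = 0/1000 = 0.00, a_32 = 300/1000 = 0.30, a_42 = 50/1000 = 0.05
  a_13 = 168/1120 = 0.15, a_23 = 112/1120 = 0.10, a_33 = 280/1120 = 0.25, a_43 = 112/1120 = 0.10
  a_14 = 306/680 = 0.45, a_24 = 204/680 = 0.30, a_34 = 68/680 = 0.10, a_44 = 0/680 = 0.00
I − A =
  [   0.75    -0.30    -0.15    -0.45]
  [  -0.35     1.00    -0.10    -0.30]
  [  -0.10    -0.30     0.75    -0.10]
  [   0.00    -0.05    -0.10     1.00]
Compute the cofactors C_ij = (−1)^(i+j)·(3×3 minor ij) of I−A; the adjugate is their transpose:
adj(I−A) = Cᵀ =
  [ 0.689250   0.298125   0.234000   0.423000]
  [ 0.272000   0.535500   0.165750   0.299625]
  [ 0.205250   0.261000   0.625875   0.233250]
  [ 0.034125   0.052875   0.070875   0.427500]
det(I−A) = Σ_j (I−A)_1j·C_1j = (0.75)(0.689250) + (-0.30)(0.272000) + (-0.15)(0.205250) + (-0.45)(0.034125) = 0.38919375
(I − A)⁻¹ = adj(I−A) / det(I−A) ≈
  [   1.7710     0.7660     0.6012     1.0869]
  [   0.6989     1.3759     0.4259     0.7699]
  [   0.5274     0.6706     1.6081     0.5993]
  [   0.0877     0.1359     0.1821     1.0984]
x = (I − A)⁻¹ d = adj(I−A)·d / det(I−A), with det(I−A) = 0.38919375:
  x_1 = (0.689250·110 + 0.298125·110 + 0.234000·110 + 0.423000·260) / 0.38919375 = 244.33125 / 0.38919375 ≈ 627.788
  x_2 = (0.272000·110 + 0.535500·110 + 0.165750·110 + 0.299625·260) / 0.38919375 = 184.96 / 0.38919375 ≈ 475.239
  x_3 = (0.205250·110 + 0.261000·110 + 0.625875·110 + 0.233250·260) / 0.38919375 = 180.77875 / 0.38919375 ≈ 464.496
  x_4 = (0.034125·110 + 0.052875·110 + 0.070875·110 + 0.427500·260) / 0.38919375 = 128.51625 / 0.38919375 ≈ 330.211

x_2 = 475.239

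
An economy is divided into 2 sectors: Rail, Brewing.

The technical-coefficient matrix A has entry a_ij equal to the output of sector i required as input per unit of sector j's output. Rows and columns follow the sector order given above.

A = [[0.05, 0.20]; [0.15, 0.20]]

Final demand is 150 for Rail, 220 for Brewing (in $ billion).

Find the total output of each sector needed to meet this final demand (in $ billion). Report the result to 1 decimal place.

I − A =
  [   0.95    -0.20]
  [  -0.15     0.80]
det(I−A) = (0.95)(0.80) − (-0.20)(-0.15) = 0.7300
adj(I−A) = [[0.80, 0.20], [0.15, 0.95]]
(I − A)⁻¹ = adj(I−A) / det(I−A) ≈
  [   1.0959     0.2740]
  [   0.2055     1.3014]
x = (I − A)⁻¹ d = adj(I−A)·d / det(I−A), with det(I−A) = 0.7300:
  x_1 = (0.80·150 + 0.20·220) / 0.7300 = 164.00 / 0.7300 ≈ 224.7
  x_2 = (0.15·150 + 0.95·220) / 0.7300 = 231.50 / 0.7300 ≈ 317.1

x_1 = 224.7, x_2 = 317.1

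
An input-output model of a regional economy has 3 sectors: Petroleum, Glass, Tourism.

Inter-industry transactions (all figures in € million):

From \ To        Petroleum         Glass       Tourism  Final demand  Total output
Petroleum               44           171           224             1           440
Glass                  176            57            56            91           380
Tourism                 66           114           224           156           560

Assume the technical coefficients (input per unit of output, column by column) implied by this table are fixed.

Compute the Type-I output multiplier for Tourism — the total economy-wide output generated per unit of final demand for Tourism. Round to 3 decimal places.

m_T = 5.590

Technical coefficients a_ij = z_ij / X_j:
  a_PP = 44/440 = 0.10, a_GP = 176/440 = 0.40, a_TP = 66/440 = 0.15
  a_PG = 171/380 = 0.45, a_GG = 57/380 = 0.15, a_TG = 114/380 = 0.30
  a_PT = 224/560 = 0.40, a_GT = 56/560 = 0.10, a_TT = 224/560 = 0.40
I − A =
  [   0.90    -0.45    -0.40]
  [  -0.40     0.85    -0.10]
  [  -0.15    -0.30     0.60]
Cofactors of I−A, C_ij = (−1)^(i+j)·(minor ij) (rows/columns in the sector order above):
  C_11 = (0.85)(0.60) − (-0.10)(-0.30) = 0.4800
  C_12 = −[(-0.40)(0.60) − (-0.10)(-0.15)] = 0.2550
  C_13 = (-0.40)(-0.30) − (0.85)(-0.15) = 0.2475
  C_21 = −[(-0.45)(0.60) − (-0.40)(-0.30)] = 0.3900
  C_22 = (0.90)(0.60) − (-0.40)(-0.15) = 0.4800
  C_23 = −[(0.90)(-0.30) − (-0.45)(-0.15)] = 0.3375
  C_31 = (-0.45)(-0.10) − (-0.40)(0.85) = 0.3850
  C_32 = −[(0.90)(-0.10) − (-0.40)(-0.40)] = 0.2500
  C_33 = (0.90)(0.85) − (-0.45)(-0.40) = 0.5850
det(I−A) = Σ_j (I−A)_1j·C_1j = (0.90)(0.4800) + (-0.45)(0.2550) + (-0.40)(0.2475) = 0.21825
adj(I−A) = Cᵀ =
  [ 0.4800   0.3900   0.3850]
  [ 0.2550   0.4800   0.2500]
  [ 0.2475   0.3375   0.5850]
(I − A)⁻¹ = adj(I−A) / det(I−A) ≈
  [   2.1993     1.7869     1.7640]
  [   1.1684     2.1993     1.1455]
  [   1.1340     1.5464     2.6804]
The output multiplier for sector j is the column-j sum of the Leontief inverse (I − A)⁻¹ = adj(I−A) / det(I−A).
Column T of adj(I−A): (0.3850, 0.2500, 0.5850); det(I−A) = 0.21825.
m_T = (0.3850 + 0.2500 + 0.5850) / 0.21825 = 1.22 / 0.21825 ≈ 5.590.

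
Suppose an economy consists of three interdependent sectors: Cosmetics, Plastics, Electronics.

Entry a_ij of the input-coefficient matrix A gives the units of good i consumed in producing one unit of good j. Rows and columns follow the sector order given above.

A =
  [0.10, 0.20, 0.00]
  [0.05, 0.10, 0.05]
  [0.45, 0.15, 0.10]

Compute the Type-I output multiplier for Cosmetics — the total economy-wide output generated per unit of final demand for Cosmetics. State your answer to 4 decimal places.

I − A =
  [   0.90    -0.20     0.00]
  [  -0.05     0.90    -0.05]
  [  -0.45    -0.15     0.90]
Cofactors of I−A, C_ij = (−1)^(i+j)·(minor ij) (rows/columns in the sector order above):
  C_11 = (0.90)(0.90) − (-0.05)(-0.15) = 0.8025
  C_12 = −[(-0.05)(0.90) − (-0.05)(-0.45)] = 0.0675
  C_13 = (-0.05)(-0.15) − (0.90)(-0.45) = 0.4125
  C_21 = −[(-0.20)(0.90) − (0.00)(-0.15)] = 0.1800
  C_22 = (0.90)(0.90) − (0.00)(-0.45) = 0.8100
  C_23 = −[(0.90)(-0.15) − (-0.20)(-0.45)] = 0.2250
  C_31 = (-0.20)(-0.05) − (0.00)(0.90) = 0.0100
  C_32 = −[(0.90)(-0.05) − (0.00)(-0.05)] = 0.0450
  C_33 = (0.90)(0.90) − (-0.20)(-0.05) = 0.8000
det(I−A) = Σ_j (I−A)_1j·C_1j = (0.90)(0.8025) + (-0.20)(0.0675) + (0.00)(0.4125) = 0.70875
adj(I−A) = Cᵀ =
  [ 0.8025   0.1800   0.0100]
  [ 0.0675   0.8100   0.0450]
  [ 0.4125   0.2250   0.8000]
(I − A)⁻¹ = adj(I−A) / det(I−A) ≈
  [   1.13228     0.25397     0.01411]
  [   0.09524     1.14286     0.06349]
  [   0.58201     0.31746     1.12875]
The output multiplier for sector j is the column-j sum of the Leontief inverse (I − A)⁻¹ = adj(I−A) / det(I−A).
Column 1 of adj(I−A): (0.8025, 0.0675, 0.4125); det(I−A) = 0.70875.
m_1 = (0.8025 + 0.0675 + 0.4125) / 0.70875 = 1.2825 / 0.70875 ≈ 1.8095.

m_1 = 1.8095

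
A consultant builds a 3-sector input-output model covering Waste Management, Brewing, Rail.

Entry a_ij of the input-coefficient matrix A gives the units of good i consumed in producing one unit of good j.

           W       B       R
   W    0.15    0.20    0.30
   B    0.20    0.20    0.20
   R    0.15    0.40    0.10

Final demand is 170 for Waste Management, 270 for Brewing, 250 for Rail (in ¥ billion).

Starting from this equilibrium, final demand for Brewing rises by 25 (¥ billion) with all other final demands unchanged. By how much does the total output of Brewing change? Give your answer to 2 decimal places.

I − A =
  [   0.85    -0.20    -0.30]
  [  -0.20     0.80    -0.20]
  [  -0.15    -0.40     0.90]
Cofactors of I−A, C_ij = (−1)^(i+j)·(minor ij) (rows/columns in the sector order above):
  C_11 = (0.80)(0.90) − (-0.20)(-0.40) = 0.6400
  C_12 = −[(-0.20)(0.90) − (-0.20)(-0.15)] = 0.2100
  C_13 = (-0.20)(-0.40) − (0.80)(-0.15) = 0.2000
  C_21 = −[(-0.20)(0.90) − (-0.30)(-0.40)] = 0.3000
  C_22 = (0.85)(0.90) − (-0.30)(-0.15) = 0.7200
  C_23 = −[(0.85)(-0.40) − (-0.20)(-0.15)] = 0.3700
  C_31 = (-0.20)(-0.20) − (-0.30)(0.80) = 0.2800
  C_32 = −[(0.85)(-0.20) − (-0.30)(-0.20)] = 0.2300
  C_33 = (0.85)(0.80) − (-0.20)(-0.20) = 0.6400
det(I−A) = Σ_j (I−A)_1j·C_1j = (0.85)(0.6400) + (-0.20)(0.2100) + (-0.30)(0.2000) = 0.4420
adj(I−A) = Cᵀ =
  [ 0.6400   0.3000   0.2800]
  [ 0.2100   0.7200   0.2300]
  [ 0.2000   0.3700   0.6400]
(I − A)⁻¹ = adj(I−A) / det(I−A) ≈
  [   1.4480     0.6787     0.6335]
  [   0.4751     1.6290     0.5204]
  [   0.4525     0.8371     1.4480]
Δx = (I − A)⁻¹ Δd with Δd having +25 in the Brewing component and 0 elsewhere.
So Δx_B = L_BB · (+25), where L_BB = adj(I−A)_BB / det(I−A) = 0.7200 / 0.4420.
Δx_B = 0.7200 × (+25) / 0.4420 = 18.00 / 0.4420 ≈ 40.72.

Δx_B = 40.72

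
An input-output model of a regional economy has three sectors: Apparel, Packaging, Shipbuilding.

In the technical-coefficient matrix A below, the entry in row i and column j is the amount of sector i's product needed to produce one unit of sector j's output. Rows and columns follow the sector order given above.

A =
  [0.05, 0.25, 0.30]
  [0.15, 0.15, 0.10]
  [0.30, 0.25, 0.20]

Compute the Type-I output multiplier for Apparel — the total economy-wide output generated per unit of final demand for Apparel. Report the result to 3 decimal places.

m_1 = 2.208

I − A =
  [   0.95    -0.25    -0.30]
  [  -0.15     0.85    -0.10]
  [  -0.30    -0.25     0.80]
Cofactors of I−A, C_ij = (−1)^(i+j)·(minor ij) (rows/columns in the sector order above):
  C_11 = (0.85)(0.80) − (-0.10)(-0.25) = 0.6550
  C_12 = −[(-0.15)(0.80) − (-0.10)(-0.30)] = 0.1500
  C_13 = (-0.15)(-0.25) − (0.85)(-0.30) = 0.2925
  C_21 = −[(-0.25)(0.80) − (-0.30)(-0.25)] = 0.2750
  C_22 = (0.95)(0.80) − (-0.30)(-0.30) = 0.6700
  C_23 = −[(0.95)(-0.25) − (-0.25)(-0.30)] = 0.3125
  C_31 = (-0.25)(-0.10) − (-0.30)(0.85) = 0.2800
  C_32 = −[(0.95)(-0.10) − (-0.30)(-0.15)] = 0.1400
  C_33 = (0.95)(0.85) − (-0.25)(-0.15) = 0.7700
det(I−A) = Σ_j (I−A)_1j·C_1j = (0.95)(0.6550) + (-0.25)(0.1500) + (-0.30)(0.2925) = 0.4970
adj(I−A) = Cᵀ =
  [ 0.6550   0.2750   0.2800]
  [ 0.1500   0.6700   0.1400]
  [ 0.2925   0.3125   0.7700]
(I − A)⁻¹ = adj(I−A) / det(I−A) ≈
  [   1.3179     0.5533     0.5634]
  [   0.3018     1.3481     0.2817]
  [   0.5885     0.6288     1.5493]
The output multiplier for sector j is the column-j sum of the Leontief inverse (I − A)⁻¹ = adj(I−A) / det(I−A).
Column 1 of adj(I−A): (0.6550, 0.1500, 0.2925); det(I−A) = 0.4970.
m_1 = (0.6550 + 0.1500 + 0.2925) / 0.4970 = 1.0975 / 0.4970 ≈ 2.208.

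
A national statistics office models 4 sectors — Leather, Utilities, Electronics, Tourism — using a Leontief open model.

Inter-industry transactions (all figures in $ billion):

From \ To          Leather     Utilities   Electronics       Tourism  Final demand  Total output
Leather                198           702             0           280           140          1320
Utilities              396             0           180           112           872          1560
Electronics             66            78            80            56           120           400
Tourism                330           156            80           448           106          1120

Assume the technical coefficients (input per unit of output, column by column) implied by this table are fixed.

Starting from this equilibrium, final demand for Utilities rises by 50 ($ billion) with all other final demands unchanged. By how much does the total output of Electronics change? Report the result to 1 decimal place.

Δx_E = 9.9

Technical coefficients a_ij = z_ij / X_j:
  a_LL = 198/1320 = 0.15, a_UL = 396/1320 = 0.30, a_EL = 66/1320 = 0.05, a_TL = 330/1320 = 0.25
  a_LU = 702/1560 = 0.45, a_UU = 0/1560 = 0.00, a_EU = 78/1560 = 0.05, a_TU = 156/1560 = 0.10
  a_LE = 0/400 = 0.00, a_UE = 180/400 = 0.45, a_EE = 80/400 = 0.20, a_TE = 80/400 = 0.20
  a_LT = 280/1120 = 0.25, a_UT = 112/1120 = 0.10, a_ET = 56/1120 = 0.05, a_TT = 448/1120 = 0.40
I − A =
  [   0.85    -0.45     0.00    -0.25]
  [  -0.30     1.00    -0.45    -0.10]
  [  -0.05    -0.05     0.80    -0.05]
  [  -0.25    -0.10    -0.20     0.60]
Compute the cofactors C_ij = (−1)^(i+j)·(3×3 minor ij) of I−A; the adjugate is their transpose:
adj(I−A) = Cᵀ =
  [ 0.445250   0.234000   0.191750   0.240500]
  [ 0.181125   0.347000   0.233375   0.152750]
  [ 0.053750   0.047000   0.339250   0.058500]
  [ 0.233625   0.171000   0.231875   0.542750]
det(I−A) = Σ_j (I−A)_1j·C_1j = (0.85)(0.445250) + (-0.45)(0.181125) + (0.00)(0.053750) + (-0.25)(0.233625) = 0.23855
(I − A)⁻¹ = adj(I−A) / det(I−A) ≈
  [   1.8665     0.9809     0.8038     1.0082]
  [   0.7593     1.4546     0.9783     0.6403]
  [   0.2253     0.1970     1.4221     0.2452]
  [   0.9794     0.7168     0.9720     2.2752]
Δx = (I − A)⁻¹ Δd with Δd having +50 in the Utilities component and 0 elsewhere.
So Δx_E = L_EU · (+50), where L_EU = adj(I−A)_EU / det(I−A) = 0.047000 / 0.23855.
Δx_E = 0.047000 × (+50) / 0.23855 = 2.35 / 0.23855 ≈ 9.9.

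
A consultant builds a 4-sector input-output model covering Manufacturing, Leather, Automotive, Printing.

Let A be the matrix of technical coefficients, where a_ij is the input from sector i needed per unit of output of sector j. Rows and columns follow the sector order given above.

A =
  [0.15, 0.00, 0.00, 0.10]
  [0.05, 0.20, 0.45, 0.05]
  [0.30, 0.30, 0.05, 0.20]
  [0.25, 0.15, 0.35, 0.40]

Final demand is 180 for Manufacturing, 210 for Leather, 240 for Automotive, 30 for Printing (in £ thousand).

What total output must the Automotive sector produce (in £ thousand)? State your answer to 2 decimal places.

x_A = 760.69

I − A =
  [   0.85     0.00     0.00    -0.10]
  [  -0.05     0.80    -0.45    -0.05]
  [  -0.30    -0.30     0.95    -0.20]
  [  -0.25    -0.15    -0.35     0.60]
Compute the cofactors C_ij = (−1)^(i+j)·(3×3 minor ij) of I−A; the adjugate is their transpose:
adj(I−A) = Cᵀ =
  [ 0.293125   0.024750   0.034750   0.062500]
  [ 0.145625   0.390750   0.234875   0.135125]
  [ 0.196000   0.175500   0.380875   0.174250]
  [ 0.272875   0.210375   0.295375   0.531250]
det(I−A) = Σ_j (I−A)_1j·C_1j = (0.85)(0.293125) + (0.00)(0.145625) + (0.00)(0.196000) + (-0.10)(0.272875) = 0.22186875
(I − A)⁻¹ = adj(I−A) / det(I−A) ≈
  [   1.3212     0.1116     0.1566     0.2817]
  [   0.6564     1.7612     1.0586     0.6090]
  [   0.8834     0.7910     1.7167     0.7854]
  [   1.2299     0.9482     1.3313     2.3944]
x = (I − A)⁻¹ d = adj(I−A)·d / det(I−A), with det(I−A) = 0.22186875:
  x_M = (0.293125·180 + 0.024750·210 + 0.034750·240 + 0.062500·30) / 0.22186875 = 68.175 / 0.22186875 ≈ 307.28
  x_L = (0.145625·180 + 0.390750·210 + 0.234875·240 + 0.135125·30) / 0.22186875 = 168.69375 / 0.22186875 ≈ 760.33
  x_A = (0.196000·180 + 0.175500·210 + 0.380875·240 + 0.174250·30) / 0.22186875 = 168.7725 / 0.22186875 ≈ 760.69
  x_P = (0.272875·180 + 0.210375·210 + 0.295375·240 + 0.531250·30) / 0.22186875 = 180.12375 / 0.22186875 ≈ 811.85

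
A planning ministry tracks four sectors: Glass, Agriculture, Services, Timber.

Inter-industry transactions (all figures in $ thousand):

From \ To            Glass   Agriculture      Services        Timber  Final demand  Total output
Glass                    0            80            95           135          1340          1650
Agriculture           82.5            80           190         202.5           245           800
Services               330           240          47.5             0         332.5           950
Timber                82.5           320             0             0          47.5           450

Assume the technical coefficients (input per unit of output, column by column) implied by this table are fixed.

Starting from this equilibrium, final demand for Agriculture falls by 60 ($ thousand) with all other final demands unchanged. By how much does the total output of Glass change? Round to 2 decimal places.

Δx_1 = -24.98

Technical coefficients a_ij = z_ij / X_j:
  a_11 = 0/1650 = 0.00, a_21 = 82.5/1650 = 0.05, a_31 = 330/1650 = 0.20, a_41 = 82.5/1650 = 0.05
  a_12 = 80/800 = 0.10, a_22 = 80/800 = 0.10, a_32 = 240/800 = 0.30, a_42 = 320/800 = 0.40
  a_13 = 95/950 = 0.10, a_23 = 190/950 = 0.20, a_33 = 47.5/950 = 0.05, a_43 = 0/950 = 0.00
  a_14 = 135/450 = 0.30, a_24 = 202.5/450 = 0.45, a_34 = 0/450 = 0.00, a_44 = 0/450 = 0.00
I − A =
  [   1.00    -0.10    -0.10    -0.30]
  [  -0.05     0.90    -0.20    -0.45]
  [  -0.20    -0.30     0.95     0.00]
  [  -0.05    -0.40     0.00     1.00]
Compute the cofactors C_ij = (−1)^(i+j)·(3×3 minor ij) of I−A; the adjugate is their transpose:
adj(I−A) = Cᵀ =
  [ 0.624000   0.239000   0.116000   0.294750]
  [ 0.108875   0.915750   0.204250   0.444750]
  [ 0.165750   0.339500   0.693250   0.202500]
  [ 0.074750   0.378250   0.087500   0.766750]
det(I−A) = Σ_j (I−A)_1j·C_1j = (1.00)(0.624000) + (-0.10)(0.108875) + (-0.10)(0.165750) + (-0.30)(0.074750) = 0.5741125
(I − A)⁻¹ = adj(I−A) / det(I−A) ≈
  [   1.0869     0.4163     0.2021     0.5134]
  [   0.1896     1.5951     0.3558     0.7747]
  [   0.2887     0.5913     1.2075     0.3527]
  [   0.1302     0.6588     0.1524     1.3355]
Δx = (I − A)⁻¹ Δd with Δd having -60 in the Agriculture component and 0 elsewhere.
So Δx_1 = L_12 · (-60), where L_12 = adj(I−A)_12 / det(I−A) = 0.239000 / 0.5741125.
Δx_1 = 0.239000 × (-60) / 0.5741125 = -14.34 / 0.5741125 ≈ -24.98.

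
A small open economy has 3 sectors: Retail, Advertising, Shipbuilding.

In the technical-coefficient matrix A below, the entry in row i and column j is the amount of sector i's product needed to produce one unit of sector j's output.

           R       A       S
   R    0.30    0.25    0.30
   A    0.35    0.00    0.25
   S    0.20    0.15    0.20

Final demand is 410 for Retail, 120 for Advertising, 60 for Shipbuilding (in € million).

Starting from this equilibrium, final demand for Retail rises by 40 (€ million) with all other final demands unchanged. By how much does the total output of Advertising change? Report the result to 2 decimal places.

Δx_A = 35.15

I − A =
  [   0.70    -0.25    -0.30]
  [  -0.35     1.00    -0.25]
  [  -0.20    -0.15     0.80]
Cofactors of I−A, C_ij = (−1)^(i+j)·(minor ij) (rows/columns in the sector order above):
  C_11 = (1.00)(0.80) − (-0.25)(-0.15) = 0.7625
  C_12 = −[(-0.35)(0.80) − (-0.25)(-0.20)] = 0.3300
  C_13 = (-0.35)(-0.15) − (1.00)(-0.20) = 0.2525
  C_21 = −[(-0.25)(0.80) − (-0.30)(-0.15)] = 0.2450
  C_22 = (0.70)(0.80) − (-0.30)(-0.20) = 0.5000
  C_23 = −[(0.70)(-0.15) − (-0.25)(-0.20)] = 0.1550
  C_31 = (-0.25)(-0.25) − (-0.30)(1.00) = 0.3625
  C_32 = −[(0.70)(-0.25) − (-0.30)(-0.35)] = 0.2800
  C_33 = (0.70)(1.00) − (-0.25)(-0.35) = 0.6125
det(I−A) = Σ_j (I−A)_1j·C_1j = (0.70)(0.7625) + (-0.25)(0.3300) + (-0.30)(0.2525) = 0.3755
adj(I−A) = Cᵀ =
  [ 0.7625   0.2450   0.3625]
  [ 0.3300   0.5000   0.2800]
  [ 0.2525   0.1550   0.6125]
(I − A)⁻¹ = adj(I−A) / det(I−A) ≈
  [   2.0306     0.6525     0.9654]
  [   0.8788     1.3316     0.7457]
  [   0.6724     0.4128     1.6312]
Δx = (I − A)⁻¹ Δd with Δd having +40 in the Retail component and 0 elsewhere.
So Δx_A = L_AR · (+40), where L_AR = adj(I−A)_AR / det(I−A) = 0.3300 / 0.3755.
Δx_A = 0.3300 × (+40) / 0.3755 = 13.20 / 0.3755 ≈ 35.15.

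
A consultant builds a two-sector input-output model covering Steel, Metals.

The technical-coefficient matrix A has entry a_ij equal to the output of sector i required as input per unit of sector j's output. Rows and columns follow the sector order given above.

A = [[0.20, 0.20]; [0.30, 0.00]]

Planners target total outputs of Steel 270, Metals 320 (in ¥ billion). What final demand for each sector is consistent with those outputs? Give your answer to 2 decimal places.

d_1 = 152.00, d_2 = 239.00

I − A =
  [   0.80    -0.20]
  [  -0.30     1.00]
d = (I − A) x:
  d_1 = (+0.80)·270 + (-0.20)·320 = 152.00
  d_2 = (-0.30)·270 + (+1.00)·320 = 239.00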